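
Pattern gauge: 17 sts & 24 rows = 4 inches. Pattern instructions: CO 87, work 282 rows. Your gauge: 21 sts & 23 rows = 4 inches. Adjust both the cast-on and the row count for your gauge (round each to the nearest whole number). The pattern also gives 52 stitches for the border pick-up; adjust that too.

Cast on 107 stitches; work 270 rows; border pick-up 64 stitches.

Stitches: 87 × 21/17 = 107.47 → 107.
Rows: 282 × 23/24 = 270.25 → 270.
border pick-up: 52 × 21/17 = 64.24 → 64.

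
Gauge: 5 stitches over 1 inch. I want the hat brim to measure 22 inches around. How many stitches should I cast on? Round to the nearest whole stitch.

5 stitches / 1 in = 5 stitches per inch.
22 × 5 = 110.00 stitches.

CO 110 sts.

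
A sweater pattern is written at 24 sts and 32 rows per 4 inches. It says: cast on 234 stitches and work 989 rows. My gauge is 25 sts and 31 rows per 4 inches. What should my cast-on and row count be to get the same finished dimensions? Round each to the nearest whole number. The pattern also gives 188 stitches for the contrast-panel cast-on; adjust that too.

Stitches: 234 × 25/24 = 243.75 → 244.
Rows: 989 × 31/32 = 958.09 → 958.
contrast-panel cast-on: 188 × 25/24 = 195.83 → 196.

Cast on 244 stitches; work 958 rows; contrast-panel cast-on 196 stitches.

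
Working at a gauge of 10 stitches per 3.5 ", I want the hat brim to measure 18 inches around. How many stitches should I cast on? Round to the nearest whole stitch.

CO 51 sts.

10 stitches / 3.5 in = 2.857 stitches per inch.
18 × 2.857 = 51.43 stitches.
Round to nearest → 51.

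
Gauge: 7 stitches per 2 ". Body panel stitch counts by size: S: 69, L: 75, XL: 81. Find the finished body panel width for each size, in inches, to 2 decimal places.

S 19.71 inches; L 21.43 inches; XL 23.14 inches.

7/2 = 3.5 sts per in.
S: 69 / 3.5 = 19.714 → 19.71 in.
L: 75 / 3.5 = 21.429 → 21.43 in.
XL: 81 / 3.5 = 23.143 → 23.14 in.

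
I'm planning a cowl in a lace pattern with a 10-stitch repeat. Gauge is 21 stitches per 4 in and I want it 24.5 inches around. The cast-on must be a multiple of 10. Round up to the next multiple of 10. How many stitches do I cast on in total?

130 stitches.

21 / 4 = 5.25 sts per inch.
24.5 × 5.25 = 128.62 sts.
Next multiple of 10: 130.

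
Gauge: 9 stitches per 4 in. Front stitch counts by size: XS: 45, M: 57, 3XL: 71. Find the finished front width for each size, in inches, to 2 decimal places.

XS 20.00 inches; M 25.33 inches; 3XL 31.56 inches.

9/4 = 2.25 sts per in.
XS: 45 / 2.25 = 20.000 → 20.00 in.
M: 57 / 2.25 = 25.333 → 25.33 in.
3XL: 71 / 2.25 = 31.556 → 31.56 in.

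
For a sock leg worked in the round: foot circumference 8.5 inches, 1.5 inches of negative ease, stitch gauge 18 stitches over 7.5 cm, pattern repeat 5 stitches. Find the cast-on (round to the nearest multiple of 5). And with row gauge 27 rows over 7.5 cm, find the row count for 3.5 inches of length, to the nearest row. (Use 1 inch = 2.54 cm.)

Cast on 45 stitches; work 32 rows.

Finished = 8.5 − 1.5 = 7 inches.
7 inches × 2.54 = 17.78 cm.
18/7.5 = 2.4 sts per cm; 17.78 × 2.4 = 42.67 sts.
Nearest multiple of 5 → 45.
3.5 inches = 8.89 cm; × 3.6 = 32.00 → 32 rows.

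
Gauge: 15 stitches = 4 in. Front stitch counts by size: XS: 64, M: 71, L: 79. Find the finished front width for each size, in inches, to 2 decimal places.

15/4 = 3.75 sts per in.
XS: 64 / 3.75 = 17.067 → 17.07 in.
M: 71 / 3.75 = 18.933 → 18.93 in.
L: 79 / 3.75 = 21.067 → 21.07 in.

XS 17.07 inches; M 18.93 inches; L 21.07 inches.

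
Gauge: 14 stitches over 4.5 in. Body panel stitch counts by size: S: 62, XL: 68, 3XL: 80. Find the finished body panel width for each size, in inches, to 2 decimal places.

14/4.5 = 3.111 sts per in.
S: 62 / 3.111 = 19.929 → 19.93 in.
XL: 68 / 3.111 = 21.857 → 21.86 in.
3XL: 80 / 3.111 = 25.714 → 25.71 in.

S 19.93 inches; XL 21.86 inches; 3XL 25.71 inches.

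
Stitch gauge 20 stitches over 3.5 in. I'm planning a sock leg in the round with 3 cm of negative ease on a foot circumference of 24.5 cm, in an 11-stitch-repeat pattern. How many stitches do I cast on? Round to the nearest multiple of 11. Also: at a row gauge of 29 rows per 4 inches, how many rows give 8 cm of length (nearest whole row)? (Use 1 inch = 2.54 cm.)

Cast on 44 stitches; work 23 rows.

Finished = 24.5 − 3 = 21.5 cm.
21.5 cm × 1/2.54 = 8.46 inches.
20/3.5 = 5.714 sts per in; 8.46 × 5.714 = 48.37 sts.
Nearest multiple of 11 → 44.
8 cm = 3.15 inches; × 7.25 = 22.83 → 23 rows.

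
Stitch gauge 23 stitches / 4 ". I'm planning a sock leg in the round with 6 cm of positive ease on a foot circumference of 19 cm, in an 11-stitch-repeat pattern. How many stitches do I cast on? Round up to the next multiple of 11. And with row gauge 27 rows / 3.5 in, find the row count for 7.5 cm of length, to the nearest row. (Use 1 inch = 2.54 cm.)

Cast on 66 stitches; work 23 rows.

Finished = 19 + 6 = 25 cm.
25 cm × 1/2.54 = 9.84 inches.
23/4 = 5.75 sts per in; 9.84 × 5.75 = 56.59 sts.
Next multiple of 11 → 66.
7.5 cm = 2.95 inches; × 7.714 = 22.78 → 23 rows.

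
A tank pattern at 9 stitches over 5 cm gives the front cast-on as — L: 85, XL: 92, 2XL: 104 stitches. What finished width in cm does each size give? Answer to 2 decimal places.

9/5 = 1.8 sts per cm.
L: 85 / 1.8 = 47.222 → 47.22 cm.
XL: 92 / 1.8 = 51.111 → 51.11 cm.
2XL: 104 / 1.8 = 57.778 → 57.78 cm.

L 47.22 cm; XL 51.11 cm; 2XL 57.78 cm.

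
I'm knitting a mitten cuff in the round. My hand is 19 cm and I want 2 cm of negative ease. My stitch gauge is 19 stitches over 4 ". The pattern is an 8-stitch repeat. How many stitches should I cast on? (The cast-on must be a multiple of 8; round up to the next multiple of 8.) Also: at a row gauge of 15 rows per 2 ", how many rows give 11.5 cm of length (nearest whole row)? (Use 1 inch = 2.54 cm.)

Finished = 19 − 2 = 17 cm.
17 cm × 1/2.54 = 6.69 inches.
19/4 = 4.75 sts per in; 6.69 × 4.75 = 31.79 sts.
Next multiple of 8 → 32.
11.5 cm = 4.53 inches; × 7.5 = 33.96 → 34 rows.

Cast on 32 stitches; work 34 rows.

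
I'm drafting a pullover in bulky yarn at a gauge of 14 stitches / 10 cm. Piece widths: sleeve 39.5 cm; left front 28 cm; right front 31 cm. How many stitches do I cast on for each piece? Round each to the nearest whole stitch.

Rate = 14/10 = 1.4 sts per cm.
sleeve: 39.5 × 1.4 = 55.30 → 55.
left front: 28 × 1.4 = 39.20 → 39.
right front: 31 × 1.4 = 43.40 → 43.

sleeve 55; left front 39; right front 43.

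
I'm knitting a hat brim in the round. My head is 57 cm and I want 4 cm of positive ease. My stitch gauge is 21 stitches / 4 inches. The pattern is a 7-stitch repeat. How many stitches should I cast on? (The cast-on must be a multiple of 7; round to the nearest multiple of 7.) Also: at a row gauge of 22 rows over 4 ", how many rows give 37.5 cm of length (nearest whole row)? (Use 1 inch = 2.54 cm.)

Cast on 126 stitches; work 81 rows.

Finished = 57 + 4 = 61 cm.
61 cm × 1/2.54 = 24.02 inches.
21/4 = 5.25 sts per in; 24.02 × 5.25 = 126.08 sts.
Nearest multiple of 7 → 126.
37.5 cm = 14.76 inches; × 5.5 = 81.20 → 81 rows.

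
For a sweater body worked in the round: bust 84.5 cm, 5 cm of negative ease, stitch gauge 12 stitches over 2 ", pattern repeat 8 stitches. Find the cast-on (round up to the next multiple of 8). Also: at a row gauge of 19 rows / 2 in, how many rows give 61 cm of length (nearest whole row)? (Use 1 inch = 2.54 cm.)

Finished = 84.5 − 5 = 79.5 cm.
79.5 cm × 1/2.54 = 31.30 inches.
12/2 = 6 sts per in; 31.30 × 6 = 187.80 sts.
Next multiple of 8 → 192.
61 cm = 24.02 inches; × 9.5 = 228.15 → 228 rows.

Cast on 192 stitches; work 228 rows.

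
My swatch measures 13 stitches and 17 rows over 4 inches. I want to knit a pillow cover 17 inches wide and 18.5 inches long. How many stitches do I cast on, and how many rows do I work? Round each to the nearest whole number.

Stitch gauge = 13/4 = 3.25 sts/in; 17 × 3.25 = 55.25 → 55 sts.
Row gauge = 17/4 = 4.25 rows/in; 18.5 × 4.25 = 78.62 → 79 rows.

Cast on 55 stitches and work 79 rows.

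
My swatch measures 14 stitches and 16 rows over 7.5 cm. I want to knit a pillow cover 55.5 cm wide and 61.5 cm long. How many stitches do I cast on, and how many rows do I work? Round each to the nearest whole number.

Stitch gauge = 14/7.5 = 1.867 sts/cm; 55.5 × 1.867 = 103.60 → 104 sts.
Row gauge = 16/7.5 = 2.133 rows/cm; 61.5 × 2.133 = 131.20 → 131 rows.

Cast on 104 stitches and work 131 rows.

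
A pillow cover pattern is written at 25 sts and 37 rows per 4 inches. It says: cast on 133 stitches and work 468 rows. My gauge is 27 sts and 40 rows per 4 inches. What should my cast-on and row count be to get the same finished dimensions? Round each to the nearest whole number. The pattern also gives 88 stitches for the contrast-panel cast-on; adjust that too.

Cast on 144 stitches; work 506 rows; contrast-panel cast-on 95 stitches.

Stitches: 133 × 27/25 = 143.64 → 144.
Rows: 468 × 40/37 = 505.95 → 506.
contrast-panel cast-on: 88 × 27/25 = 95.04 → 95.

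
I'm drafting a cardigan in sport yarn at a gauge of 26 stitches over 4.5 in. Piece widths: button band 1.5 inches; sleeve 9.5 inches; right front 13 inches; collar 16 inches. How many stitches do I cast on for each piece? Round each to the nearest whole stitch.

Rate = 26/4.5 = 5.778 sts per in.
button band: 1.5 × 5.778 = 8.67 → 9.
sleeve: 9.5 × 5.778 = 54.89 → 55.
right front: 13 × 5.778 = 75.11 → 75.
collar: 16 × 5.778 = 92.44 → 92.

button band 9; sleeve 55; right front 75; collar 92.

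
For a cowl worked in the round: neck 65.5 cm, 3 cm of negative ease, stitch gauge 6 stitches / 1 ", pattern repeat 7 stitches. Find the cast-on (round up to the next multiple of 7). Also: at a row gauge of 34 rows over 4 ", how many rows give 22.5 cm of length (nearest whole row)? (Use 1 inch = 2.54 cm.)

Cast on 154 stitches; work 75 rows.

Finished = 65.5 − 3 = 62.5 cm.
62.5 cm × 1/2.54 = 24.61 inches.
6/1 = 6 sts per in; 24.61 × 6 = 147.64 sts.
Next multiple of 7 → 154.
22.5 cm = 8.86 inches; × 8.5 = 75.30 → 75 rows.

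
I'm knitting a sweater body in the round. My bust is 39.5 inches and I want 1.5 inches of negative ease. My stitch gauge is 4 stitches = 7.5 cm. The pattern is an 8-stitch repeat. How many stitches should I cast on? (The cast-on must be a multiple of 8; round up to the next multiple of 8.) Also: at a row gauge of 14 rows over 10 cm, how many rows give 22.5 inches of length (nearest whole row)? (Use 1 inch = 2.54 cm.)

Cast on 56 stitches; work 80 rows.

Finished = 39.5 − 1.5 = 38 inches.
38 inches × 2.54 = 96.52 cm.
4/7.5 = 0.533 sts per cm; 96.52 × 0.533 = 51.48 sts.
Next multiple of 8 → 56.
22.5 inches = 57.15 cm; × 1.4 = 80.01 → 80 rows.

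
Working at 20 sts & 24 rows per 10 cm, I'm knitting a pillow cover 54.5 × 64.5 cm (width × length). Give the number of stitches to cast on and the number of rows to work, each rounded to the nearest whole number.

Cast on 109 stitches and work 155 rows.

Stitch gauge = 20/10 = 2 sts/cm; 54.5 × 2 = 109.00 → 109 sts.
Row gauge = 24/10 = 2.4 rows/cm; 64.5 × 2.4 = 154.80 → 155 rows.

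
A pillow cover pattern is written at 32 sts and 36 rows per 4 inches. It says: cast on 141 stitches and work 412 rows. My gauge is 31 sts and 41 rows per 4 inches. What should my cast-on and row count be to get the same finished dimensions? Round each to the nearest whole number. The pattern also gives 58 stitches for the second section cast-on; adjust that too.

Stitches: 141 × 31/32 = 136.59 → 137.
Rows: 412 × 41/36 = 469.22 → 469.
second section cast-on: 58 × 31/32 = 56.19 → 56.

Cast on 137 stitches; work 469 rows; second section cast-on 56 stitches.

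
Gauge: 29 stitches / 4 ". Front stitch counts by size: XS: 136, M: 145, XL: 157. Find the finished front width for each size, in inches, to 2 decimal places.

XS 18.76 inches; M 20.00 inches; XL 21.66 inches.

29/4 = 7.25 sts per in.
XS: 136 / 7.25 = 18.759 → 18.76 in.
M: 145 / 7.25 = 20.000 → 20.00 in.
XL: 157 / 7.25 = 21.655 → 21.66 in.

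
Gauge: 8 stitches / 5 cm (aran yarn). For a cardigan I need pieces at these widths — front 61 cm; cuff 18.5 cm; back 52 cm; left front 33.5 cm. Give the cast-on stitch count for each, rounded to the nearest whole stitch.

front 98; cuff 30; back 83; left front 54.

Rate = 8/5 = 1.6 sts per cm.
front: 61 × 1.6 = 97.60 → 98.
cuff: 18.5 × 1.6 = 29.60 → 30.
back: 52 × 1.6 = 83.20 → 83.
left front: 33.5 × 1.6 = 53.60 → 54.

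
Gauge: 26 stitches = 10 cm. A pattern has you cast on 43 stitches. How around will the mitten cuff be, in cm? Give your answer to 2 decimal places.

16.54 cm.

26 stitches / 10 cm = 2.6 stitches per cm.
43 / 2.6 = 16.538 cm.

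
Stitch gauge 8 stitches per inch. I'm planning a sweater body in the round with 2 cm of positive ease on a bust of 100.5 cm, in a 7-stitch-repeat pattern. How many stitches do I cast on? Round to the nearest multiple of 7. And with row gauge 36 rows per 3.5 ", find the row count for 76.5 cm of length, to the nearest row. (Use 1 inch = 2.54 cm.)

Finished = 100.5 + 2 = 102.5 cm.
102.5 cm × 1/2.54 = 40.35 inches.
8/1 = 8 sts per in; 40.35 × 8 = 322.83 sts.
Nearest multiple of 7 → 322.
76.5 cm = 30.12 inches; × 10.286 = 309.79 → 310 rows.

Cast on 322 stitches; work 310 rows.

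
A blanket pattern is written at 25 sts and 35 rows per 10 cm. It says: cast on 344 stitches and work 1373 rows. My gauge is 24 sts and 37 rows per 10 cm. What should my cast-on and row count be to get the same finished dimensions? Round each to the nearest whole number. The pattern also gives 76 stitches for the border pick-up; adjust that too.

Stitches: 344 × 24/25 = 330.24 → 330.
Rows: 1373 × 37/35 = 1451.46 → 1451.
border pick-up: 76 × 24/25 = 72.96 → 73.

Cast on 330 stitches; work 1451 rows; border pick-up 73 stitches.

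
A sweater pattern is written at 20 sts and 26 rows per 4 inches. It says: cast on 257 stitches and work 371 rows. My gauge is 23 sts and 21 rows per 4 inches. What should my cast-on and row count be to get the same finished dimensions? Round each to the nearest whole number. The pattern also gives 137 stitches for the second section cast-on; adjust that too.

Stitches: 257 × 23/20 = 295.55 → 296.
Rows: 371 × 21/26 = 299.65 → 300.
second section cast-on: 137 × 23/20 = 157.55 → 158.

Cast on 296 stitches; work 300 rows; second section cast-on 158 stitches.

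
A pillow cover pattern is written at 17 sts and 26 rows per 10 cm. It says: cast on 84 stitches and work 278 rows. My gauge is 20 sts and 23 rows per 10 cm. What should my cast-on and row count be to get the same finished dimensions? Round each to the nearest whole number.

Stitches: 84 × 20/17 = 98.82 → 99.
Rows: 278 × 23/26 = 245.92 → 246.

Cast on 99 stitches; work 246 rows.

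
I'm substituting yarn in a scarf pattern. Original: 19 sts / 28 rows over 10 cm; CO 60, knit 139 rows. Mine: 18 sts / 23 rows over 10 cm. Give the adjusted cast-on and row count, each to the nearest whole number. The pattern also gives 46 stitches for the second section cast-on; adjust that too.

Stitches: 60 × 18/19 = 56.84 → 57.
Rows: 139 × 23/28 = 114.18 → 114.
second section cast-on: 46 × 18/19 = 43.58 → 44.

Cast on 57 stitches; work 114 rows; second section cast-on 44 stitches.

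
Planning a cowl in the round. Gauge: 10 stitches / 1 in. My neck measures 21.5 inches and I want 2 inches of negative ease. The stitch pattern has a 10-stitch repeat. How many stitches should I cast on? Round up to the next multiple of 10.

Cast on 200 stitches.

Finished = 21.5 − 2 = 19.5 inches.
10 / 1 = 10 sts/in.
19.5 × 10 = 195.00 sts.
Next multiple of 10: 200.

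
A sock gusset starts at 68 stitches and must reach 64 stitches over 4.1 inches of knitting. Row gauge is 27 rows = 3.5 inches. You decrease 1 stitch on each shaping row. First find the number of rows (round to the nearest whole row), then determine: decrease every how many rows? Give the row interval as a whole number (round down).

Rows = 4.1 × 7.714 = 31.6 → 32 rows.
Stitches to remove: 4 → 4 shaping rows (at 1 st each).
32 / 4 = 8.00 → every 8 rows.

Decrease every 8th row.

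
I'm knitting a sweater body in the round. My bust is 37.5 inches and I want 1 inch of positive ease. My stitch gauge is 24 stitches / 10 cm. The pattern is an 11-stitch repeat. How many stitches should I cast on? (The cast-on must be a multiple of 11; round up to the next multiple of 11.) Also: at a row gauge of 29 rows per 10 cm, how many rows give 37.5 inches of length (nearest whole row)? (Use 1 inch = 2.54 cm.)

Finished = 37.5 + 1 = 38.5 inches.
38.5 inches × 2.54 = 97.79 cm.
24/10 = 2.4 sts per cm; 97.79 × 2.4 = 234.70 sts.
Next multiple of 11 → 242.
37.5 inches = 95.25 cm; × 2.9 = 276.23 → 276 rows.

Cast on 242 stitches; work 276 rows.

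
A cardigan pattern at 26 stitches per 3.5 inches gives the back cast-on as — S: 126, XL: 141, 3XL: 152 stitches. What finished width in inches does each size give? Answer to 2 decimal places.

26/3.5 = 7.429 sts per in.
S: 126 / 7.429 = 16.962 → 16.96 in.
XL: 141 / 7.429 = 18.981 → 18.98 in.
3XL: 152 / 7.429 = 20.462 → 20.46 in.

S 16.96 inches; XL 18.98 inches; 3XL 20.46 inches.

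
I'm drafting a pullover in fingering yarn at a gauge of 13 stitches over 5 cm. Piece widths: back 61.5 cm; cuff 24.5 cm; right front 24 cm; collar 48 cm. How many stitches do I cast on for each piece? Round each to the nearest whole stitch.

Rate = 13/5 = 2.6 sts per cm.
back: 61.5 × 2.6 = 159.90 → 160.
cuff: 24.5 × 2.6 = 63.70 → 64.
right front: 24 × 2.6 = 62.40 → 62.
collar: 48 × 2.6 = 124.80 → 125.

back 160; cuff 64; right front 62; collar 125.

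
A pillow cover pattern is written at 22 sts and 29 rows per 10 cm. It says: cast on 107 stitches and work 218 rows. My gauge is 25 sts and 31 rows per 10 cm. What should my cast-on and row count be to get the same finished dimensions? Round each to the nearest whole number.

Stitches: 107 × 25/22 = 121.59 → 122.
Rows: 218 × 31/29 = 233.03 → 233.

Cast on 122 stitches; work 233 rows.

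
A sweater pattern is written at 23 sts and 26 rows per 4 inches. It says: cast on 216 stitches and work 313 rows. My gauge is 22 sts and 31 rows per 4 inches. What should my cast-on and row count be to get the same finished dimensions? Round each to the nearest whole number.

Stitches: 216 × 22/23 = 206.61 → 207.
Rows: 313 × 31/26 = 373.19 → 373.

Cast on 207 stitches; work 373 rows.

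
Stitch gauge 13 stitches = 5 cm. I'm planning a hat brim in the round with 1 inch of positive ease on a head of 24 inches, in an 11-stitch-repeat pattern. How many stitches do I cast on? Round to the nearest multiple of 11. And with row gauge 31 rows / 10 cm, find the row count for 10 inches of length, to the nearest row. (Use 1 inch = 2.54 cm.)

Cast on 165 stitches; work 79 rows.

Finished = 24 + 1 = 25 inches.
25 inches × 2.54 = 63.50 cm.
13/5 = 2.6 sts per cm; 63.50 × 2.6 = 165.10 sts.
Nearest multiple of 11 → 165.
10 inches = 25.40 cm; × 3.1 = 78.74 → 79 rows.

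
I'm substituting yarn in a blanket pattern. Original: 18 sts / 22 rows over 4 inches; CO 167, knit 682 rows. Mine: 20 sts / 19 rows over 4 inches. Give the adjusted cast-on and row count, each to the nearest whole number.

Stitches: 167 × 20/18 = 185.56 → 186.
Rows: 682 × 19/22 = 589.00 → 589.

Cast on 186 stitches; work 589 rows.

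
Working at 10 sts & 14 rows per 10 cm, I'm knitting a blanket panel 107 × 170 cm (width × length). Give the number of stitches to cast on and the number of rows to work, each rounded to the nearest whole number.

Cast on 107 stitches and work 238 rows.

Stitch gauge = 10/10 = 1 sts/cm; 107 × 1 = 107.00 → 107 sts.
Row gauge = 14/10 = 1.4 rows/cm; 170 × 1.4 = 238.00 → 238 rows.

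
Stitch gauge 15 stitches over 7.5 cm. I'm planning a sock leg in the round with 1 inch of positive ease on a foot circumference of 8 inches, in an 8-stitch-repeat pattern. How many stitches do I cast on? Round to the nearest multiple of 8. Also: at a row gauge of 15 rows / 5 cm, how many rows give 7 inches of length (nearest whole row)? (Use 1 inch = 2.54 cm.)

Finished = 8 + 1 = 9 inches.
9 inches × 2.54 = 22.86 cm.
15/7.5 = 2 sts per cm; 22.86 × 2 = 45.72 sts.
Nearest multiple of 8 → 48.
7 inches = 17.78 cm; × 3 = 53.34 → 53 rows.

Cast on 48 stitches; work 53 rows.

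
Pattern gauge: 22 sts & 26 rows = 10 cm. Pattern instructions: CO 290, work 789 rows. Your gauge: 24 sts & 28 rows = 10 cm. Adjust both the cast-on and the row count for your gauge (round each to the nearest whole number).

Cast on 316 stitches; work 850 rows.

Stitches: 290 × 24/22 = 316.36 → 316.
Rows: 789 × 28/26 = 849.69 → 850.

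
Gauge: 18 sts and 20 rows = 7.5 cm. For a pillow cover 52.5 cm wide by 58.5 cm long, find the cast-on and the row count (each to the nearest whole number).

Stitch gauge = 18/7.5 = 2.4 sts/cm; 52.5 × 2.4 = 126.00 → 126 sts.
Row gauge = 20/7.5 = 2.667 rows/cm; 58.5 × 2.667 = 156.00 → 156 rows.

Cast on 126 stitches and work 156 rows.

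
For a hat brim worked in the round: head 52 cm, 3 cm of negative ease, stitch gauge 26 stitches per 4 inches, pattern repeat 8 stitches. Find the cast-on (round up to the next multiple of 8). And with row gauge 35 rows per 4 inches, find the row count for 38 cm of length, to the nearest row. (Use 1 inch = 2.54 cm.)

Cast on 128 stitches; work 131 rows.

Finished = 52 − 3 = 49 cm.
49 cm × 1/2.54 = 19.29 inches.
26/4 = 6.5 sts per in; 19.29 × 6.5 = 125.39 sts.
Next multiple of 8 → 128.
38 cm = 14.96 inches; × 8.75 = 130.91 → 131 rows.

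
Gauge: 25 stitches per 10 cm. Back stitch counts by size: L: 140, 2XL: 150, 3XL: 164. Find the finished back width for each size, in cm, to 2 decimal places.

L 56.00 cm; 2XL 60.00 cm; 3XL 65.60 cm.

25/10 = 2.5 sts per cm.
L: 140 / 2.5 = 56.000 → 56.00 cm.
2XL: 150 / 2.5 = 60.000 → 60.00 cm.
3XL: 164 / 2.5 = 65.600 → 65.60 cm.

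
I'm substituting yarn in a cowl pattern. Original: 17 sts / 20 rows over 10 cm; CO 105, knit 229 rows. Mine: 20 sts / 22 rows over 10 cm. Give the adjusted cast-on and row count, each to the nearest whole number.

Cast on 124 stitches; work 252 rows.

Stitches: 105 × 20/17 = 123.53 → 124.
Rows: 229 × 22/20 = 251.90 → 252.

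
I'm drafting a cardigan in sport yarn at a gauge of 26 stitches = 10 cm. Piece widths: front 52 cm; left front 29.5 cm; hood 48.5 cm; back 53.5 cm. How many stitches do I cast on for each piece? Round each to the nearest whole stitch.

Rate = 26/10 = 2.6 sts per cm.
front: 52 × 2.6 = 135.20 → 135.
left front: 29.5 × 2.6 = 76.70 → 77.
hood: 48.5 × 2.6 = 126.10 → 126.
back: 53.5 × 2.6 = 139.10 → 139.

front 135; left front 77; hood 126; back 139.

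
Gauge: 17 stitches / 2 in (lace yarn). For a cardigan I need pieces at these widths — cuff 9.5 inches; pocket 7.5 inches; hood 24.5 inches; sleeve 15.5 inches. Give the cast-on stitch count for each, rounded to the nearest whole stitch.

cuff 81; pocket 64; hood 208; sleeve 132.

Rate = 17/2 = 8.5 sts per in.
cuff: 9.5 × 8.5 = 80.75 → 81.
pocket: 7.5 × 8.5 = 63.75 → 64.
hood: 24.5 × 8.5 = 208.25 → 208.
sleeve: 15.5 × 8.5 = 131.75 → 132.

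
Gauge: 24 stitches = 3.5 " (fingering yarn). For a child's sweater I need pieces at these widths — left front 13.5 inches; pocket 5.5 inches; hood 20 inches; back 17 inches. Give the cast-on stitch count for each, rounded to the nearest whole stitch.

Rate = 24/3.5 = 6.857 sts per in.
left front: 13.5 × 6.857 = 92.57 → 93.
pocket: 5.5 × 6.857 = 37.71 → 38.
hood: 20 × 6.857 = 137.14 → 137.
back: 17 × 6.857 = 116.57 → 117.

left front 93; pocket 38; hood 137; back 117.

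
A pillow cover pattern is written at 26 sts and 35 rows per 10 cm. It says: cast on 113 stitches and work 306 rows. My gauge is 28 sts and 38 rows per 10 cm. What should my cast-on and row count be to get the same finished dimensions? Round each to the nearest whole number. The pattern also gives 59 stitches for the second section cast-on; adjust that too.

Cast on 122 stitches; work 332 rows; second section cast-on 64 stitches.

Stitches: 113 × 28/26 = 121.69 → 122.
Rows: 306 × 38/35 = 332.23 → 332.
second section cast-on: 59 × 28/26 = 63.54 → 64.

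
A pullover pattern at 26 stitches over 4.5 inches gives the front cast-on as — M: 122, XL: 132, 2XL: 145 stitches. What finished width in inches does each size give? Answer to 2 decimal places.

M 21.12 inches; XL 22.85 inches; 2XL 25.10 inches.

26/4.5 = 5.778 sts per in.
M: 122 / 5.778 = 21.115 → 21.12 in.
XL: 132 / 5.778 = 22.846 → 22.85 in.
2XL: 145 / 5.778 = 25.096 → 25.10 in.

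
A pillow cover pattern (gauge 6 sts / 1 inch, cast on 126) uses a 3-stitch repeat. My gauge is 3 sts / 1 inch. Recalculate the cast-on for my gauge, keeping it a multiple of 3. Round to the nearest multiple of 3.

126 × 3 / 6 = 63.00.
Nearest multiple of 3: 63.

63 stitches.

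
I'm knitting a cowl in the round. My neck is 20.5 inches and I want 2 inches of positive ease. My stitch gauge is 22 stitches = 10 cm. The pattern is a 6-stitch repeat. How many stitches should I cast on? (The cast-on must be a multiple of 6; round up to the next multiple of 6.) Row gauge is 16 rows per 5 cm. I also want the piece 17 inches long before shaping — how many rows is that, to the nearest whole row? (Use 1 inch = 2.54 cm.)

Finished = 20.5 + 2 = 22.5 inches.
22.5 inches × 2.54 = 57.15 cm.
22/10 = 2.2 sts per cm; 57.15 × 2.2 = 125.73 sts.
Next multiple of 6 → 126.
17 inches = 43.18 cm; × 3.2 = 138.18 → 138 rows.

Cast on 126 stitches; work 138 rows.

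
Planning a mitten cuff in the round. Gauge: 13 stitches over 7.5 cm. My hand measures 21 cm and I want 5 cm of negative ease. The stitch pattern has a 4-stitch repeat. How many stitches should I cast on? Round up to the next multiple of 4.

28 stitches.

Finished = 21 − 5 = 16 cm.
13 / 7.5 = 1.733 sts/cm.
16 × 1.733 = 27.73 sts.
Next multiple of 4: 28.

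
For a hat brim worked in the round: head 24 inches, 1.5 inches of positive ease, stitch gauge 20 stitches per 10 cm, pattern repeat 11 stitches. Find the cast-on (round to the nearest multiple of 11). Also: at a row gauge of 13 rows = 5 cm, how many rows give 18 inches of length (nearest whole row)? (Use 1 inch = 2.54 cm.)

Finished = 24 + 1.5 = 25.5 inches.
25.5 inches × 2.54 = 64.77 cm.
20/10 = 2 sts per cm; 64.77 × 2 = 129.54 sts.
Nearest multiple of 11 → 132.
18 inches = 45.72 cm; × 2.6 = 118.87 → 119 rows.

Cast on 132 stitches; work 119 rows.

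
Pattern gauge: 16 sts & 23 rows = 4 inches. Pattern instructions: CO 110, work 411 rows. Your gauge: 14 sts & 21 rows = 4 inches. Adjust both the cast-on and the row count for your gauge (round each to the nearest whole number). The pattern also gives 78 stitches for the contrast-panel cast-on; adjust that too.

Stitches: 110 × 14/16 = 96.25 → 96.
Rows: 411 × 21/23 = 375.26 → 375.
contrast-panel cast-on: 78 × 14/16 = 68.25 → 68.

Cast on 96 stitches; work 375 rows; contrast-panel cast-on 68 stitches.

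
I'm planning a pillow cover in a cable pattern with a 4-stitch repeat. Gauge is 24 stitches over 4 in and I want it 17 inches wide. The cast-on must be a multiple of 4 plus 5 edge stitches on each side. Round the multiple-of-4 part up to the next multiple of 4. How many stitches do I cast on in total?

24 / 4 = 6 sts per inch.
17 × 6 = 102.00 sts.
Less 10 edge sts → 92.00 for the repeat.
Next multiple of 4: 92.
Add back 10 edge sts → 102.

Cast on 102 stitches.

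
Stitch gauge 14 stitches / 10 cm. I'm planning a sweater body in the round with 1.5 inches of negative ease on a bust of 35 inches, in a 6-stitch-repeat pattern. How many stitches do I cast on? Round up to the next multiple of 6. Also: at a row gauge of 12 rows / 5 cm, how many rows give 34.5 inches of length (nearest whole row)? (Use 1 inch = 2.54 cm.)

Cast on 120 stitches; work 210 rows.

Finished = 35 − 1.5 = 33.5 inches.
33.5 inches × 2.54 = 85.09 cm.
14/10 = 1.4 sts per cm; 85.09 × 1.4 = 119.13 sts.
Next multiple of 6 → 120.
34.5 inches = 87.63 cm; × 2.4 = 210.31 → 210 rows.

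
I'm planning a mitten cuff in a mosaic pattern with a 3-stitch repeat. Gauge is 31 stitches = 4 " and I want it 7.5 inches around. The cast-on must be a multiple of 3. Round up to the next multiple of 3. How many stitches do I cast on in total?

31 / 4 = 7.75 sts per inch.
7.5 × 7.75 = 58.12 sts.
Next multiple of 3: 60.

60 stitches.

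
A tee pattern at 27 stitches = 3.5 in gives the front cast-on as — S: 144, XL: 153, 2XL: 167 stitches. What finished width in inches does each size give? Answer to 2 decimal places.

27/3.5 = 7.714 sts per in.
S: 144 / 7.714 = 18.667 → 18.67 in.
XL: 153 / 7.714 = 19.833 → 19.83 in.
2XL: 167 / 7.714 = 21.648 → 21.65 in.

S 18.67 inches; XL 19.83 inches; 2XL 21.65 inches.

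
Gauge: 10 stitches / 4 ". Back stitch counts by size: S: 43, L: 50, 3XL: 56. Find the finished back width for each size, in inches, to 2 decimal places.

S 17.20 inches; L 20.00 inches; 3XL 22.40 inches.

10/4 = 2.5 sts per in.
S: 43 / 2.5 = 17.200 → 17.20 in.
L: 50 / 2.5 = 20.000 → 20.00 in.
3XL: 56 / 2.5 = 22.400 → 22.40 in.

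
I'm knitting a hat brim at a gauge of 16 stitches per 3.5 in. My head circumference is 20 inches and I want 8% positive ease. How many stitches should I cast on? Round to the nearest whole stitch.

Finished = 20 × 1.08 = 21.60 in.
16 / 3.5 = 4.571 sts per inch.
21.60 × 4.571 = 98.74 sts.
→ 99 sts.

Cast on 99 stitches.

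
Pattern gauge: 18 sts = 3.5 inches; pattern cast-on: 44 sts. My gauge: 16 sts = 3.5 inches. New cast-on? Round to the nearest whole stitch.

Scale factor = 16 / 18 = 0.889.
44 × 16 / 18 = 39.11 sts.
→ 39 sts.

39 stitches.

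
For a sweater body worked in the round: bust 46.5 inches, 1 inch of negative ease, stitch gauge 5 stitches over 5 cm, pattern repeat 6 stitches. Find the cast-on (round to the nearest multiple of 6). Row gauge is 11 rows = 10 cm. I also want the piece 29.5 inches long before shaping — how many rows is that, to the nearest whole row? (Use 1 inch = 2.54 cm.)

Finished = 46.5 − 1 = 45.5 inches.
45.5 inches × 2.54 = 115.57 cm.
5/5 = 1 sts per cm; 115.57 × 1 = 115.57 sts.
Nearest multiple of 6 → 114.
29.5 inches = 74.93 cm; × 1.1 = 82.42 → 82 rows.

Cast on 114 stitches; work 82 rows.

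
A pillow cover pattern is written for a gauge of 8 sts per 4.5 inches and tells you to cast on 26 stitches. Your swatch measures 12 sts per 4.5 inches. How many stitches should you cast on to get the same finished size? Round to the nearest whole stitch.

Cast on 39 stitches.

Scale factor = 12 / 8 = 1.500.
26 × 12 / 8 = 39.00 sts.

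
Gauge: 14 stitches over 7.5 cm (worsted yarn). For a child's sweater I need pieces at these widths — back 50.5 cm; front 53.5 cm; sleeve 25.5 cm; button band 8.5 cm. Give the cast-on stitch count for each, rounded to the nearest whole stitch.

back 94; front 100; sleeve 48; button band 16.

Rate = 14/7.5 = 1.867 sts per cm.
back: 50.5 × 1.867 = 94.27 → 94.
front: 53.5 × 1.867 = 99.87 → 100.
sleeve: 25.5 × 1.867 = 47.60 → 48.
button band: 8.5 × 1.867 = 15.87 → 16.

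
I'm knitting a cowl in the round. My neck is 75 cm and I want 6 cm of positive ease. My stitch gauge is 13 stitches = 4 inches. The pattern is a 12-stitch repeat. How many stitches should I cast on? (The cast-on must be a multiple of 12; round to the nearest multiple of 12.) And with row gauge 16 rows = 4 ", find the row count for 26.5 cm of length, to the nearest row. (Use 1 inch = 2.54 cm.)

Cast on 108 stitches; work 42 rows.

Finished = 75 + 6 = 81 cm.
81 cm × 1/2.54 = 31.89 inches.
13/4 = 3.25 sts per in; 31.89 × 3.25 = 103.64 sts.
Nearest multiple of 12 → 108.
26.5 cm = 10.43 inches; × 4 = 41.73 → 42 rows.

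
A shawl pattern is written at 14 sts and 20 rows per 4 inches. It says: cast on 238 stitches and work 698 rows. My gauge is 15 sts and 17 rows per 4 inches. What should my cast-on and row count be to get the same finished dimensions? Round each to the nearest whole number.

Cast on 255 stitches; work 593 rows.

Stitches: 238 × 15/14 = 255.00 → 255.
Rows: 698 × 17/20 = 593.30 → 593.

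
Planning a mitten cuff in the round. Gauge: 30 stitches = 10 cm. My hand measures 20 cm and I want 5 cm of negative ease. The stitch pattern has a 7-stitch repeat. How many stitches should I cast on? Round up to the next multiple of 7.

Finished = 20 − 5 = 15 cm.
30 / 10 = 3 sts/cm.
15 × 3 = 45.00 sts.
Next multiple of 7: 49.

49 stitches.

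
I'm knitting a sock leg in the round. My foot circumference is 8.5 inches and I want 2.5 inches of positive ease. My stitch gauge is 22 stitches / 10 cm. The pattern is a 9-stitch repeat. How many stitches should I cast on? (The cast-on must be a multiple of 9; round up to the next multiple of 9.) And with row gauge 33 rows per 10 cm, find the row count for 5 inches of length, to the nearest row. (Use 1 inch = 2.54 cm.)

Cast on 63 stitches; work 42 rows.

Finished = 8.5 + 2.5 = 11 inches.
11 inches × 2.54 = 27.94 cm.
22/10 = 2.2 sts per cm; 27.94 × 2.2 = 61.47 sts.
Next multiple of 9 → 63.
5 inches = 12.70 cm; × 3.3 = 41.91 → 42 rows.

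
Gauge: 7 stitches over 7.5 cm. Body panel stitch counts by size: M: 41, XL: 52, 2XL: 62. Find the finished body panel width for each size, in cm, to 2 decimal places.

M 43.93 cm; XL 55.71 cm; 2XL 66.43 cm.

7/7.5 = 0.933 sts per cm.
M: 41 / 0.933 = 43.929 → 43.93 cm.
XL: 52 / 0.933 = 55.714 → 55.71 cm.
2XL: 62 / 0.933 = 66.429 → 66.43 cm.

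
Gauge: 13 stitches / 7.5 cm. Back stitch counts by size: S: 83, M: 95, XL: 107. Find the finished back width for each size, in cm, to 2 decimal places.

13/7.5 = 1.733 sts per cm.
S: 83 / 1.733 = 47.885 → 47.88 cm.
M: 95 / 1.733 = 54.808 → 54.81 cm.
XL: 107 / 1.733 = 61.731 → 61.73 cm.

S 47.88 cm; M 54.81 cm; XL 61.73 cm.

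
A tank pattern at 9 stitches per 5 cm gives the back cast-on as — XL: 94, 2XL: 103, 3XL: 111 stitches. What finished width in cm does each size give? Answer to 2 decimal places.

XL 52.22 cm; 2XL 57.22 cm; 3XL 61.67 cm.

9/5 = 1.8 sts per cm.
XL: 94 / 1.8 = 52.222 → 52.22 cm.
2XL: 103 / 1.8 = 57.222 → 57.22 cm.
3XL: 111 / 1.8 = 61.667 → 61.67 cm.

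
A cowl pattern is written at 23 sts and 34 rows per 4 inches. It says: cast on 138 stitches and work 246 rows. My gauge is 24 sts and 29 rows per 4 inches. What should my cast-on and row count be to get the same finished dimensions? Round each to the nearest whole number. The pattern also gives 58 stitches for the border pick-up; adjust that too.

Stitches: 138 × 24/23 = 144.00 → 144.
Rows: 246 × 29/34 = 209.82 → 210.
border pick-up: 58 × 24/23 = 60.52 → 61.

Cast on 144 stitches; work 210 rows; border pick-up 61 stitches.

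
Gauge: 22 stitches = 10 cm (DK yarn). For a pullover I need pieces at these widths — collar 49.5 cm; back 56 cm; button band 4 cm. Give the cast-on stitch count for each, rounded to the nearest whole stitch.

collar 109; back 123; button band 9.

Rate = 22/10 = 2.2 sts per cm.
collar: 49.5 × 2.2 = 108.90 → 109.
back: 56 × 2.2 = 123.20 → 123.
button band: 4 × 2.2 = 8.80 → 9.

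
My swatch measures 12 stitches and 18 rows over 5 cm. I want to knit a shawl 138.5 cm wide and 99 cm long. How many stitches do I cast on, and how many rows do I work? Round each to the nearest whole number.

Stitch gauge = 12/5 = 2.4 sts/cm; 138.5 × 2.4 = 332.40 → 332 sts.
Row gauge = 18/5 = 3.6 rows/cm; 99 × 3.6 = 356.40 → 356 rows.

Cast on 332 stitches and work 356 rows.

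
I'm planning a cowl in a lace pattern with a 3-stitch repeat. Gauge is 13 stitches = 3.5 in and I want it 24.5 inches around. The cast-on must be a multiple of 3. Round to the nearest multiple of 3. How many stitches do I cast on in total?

90 stitches.

13 / 3.5 = 3.714 sts per inch.
24.5 × 3.714 = 91.00 sts.
Nearest multiple of 3: 90.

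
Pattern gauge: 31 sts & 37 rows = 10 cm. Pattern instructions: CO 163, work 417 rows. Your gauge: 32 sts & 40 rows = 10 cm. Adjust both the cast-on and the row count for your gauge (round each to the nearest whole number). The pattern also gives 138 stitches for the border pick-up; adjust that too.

Cast on 168 stitches; work 451 rows; border pick-up 142 stitches.

Stitches: 163 × 32/31 = 168.26 → 168.
Rows: 417 × 40/37 = 450.81 → 451.
border pick-up: 138 × 32/31 = 142.45 → 142.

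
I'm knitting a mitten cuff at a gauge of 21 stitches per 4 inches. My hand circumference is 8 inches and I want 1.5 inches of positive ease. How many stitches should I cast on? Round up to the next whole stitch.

Finished = 8 + 1.5 = 9.5 in.
21 / 4 = 5.25 sts per inch.
9.50 × 5.25 = 49.88 sts.
→ 50 sts.

50 stitches.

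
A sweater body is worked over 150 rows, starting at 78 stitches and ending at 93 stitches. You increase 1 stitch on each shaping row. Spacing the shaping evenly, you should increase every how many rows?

Increase every 10th row.

Stitches to add: |93 − 78| = 15.
Shaping rows needed: 15 / 1 = 15.
150 rows / 15 = every 10 rows.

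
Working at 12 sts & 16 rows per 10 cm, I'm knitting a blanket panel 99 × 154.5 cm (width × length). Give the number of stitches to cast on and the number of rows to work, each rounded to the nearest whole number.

Stitch gauge = 12/10 = 1.2 sts/cm; 99 × 1.2 = 118.80 → 119 sts.
Row gauge = 16/10 = 1.6 rows/cm; 154.5 × 1.6 = 247.20 → 247 rows.

Cast on 119 stitches and work 247 rows.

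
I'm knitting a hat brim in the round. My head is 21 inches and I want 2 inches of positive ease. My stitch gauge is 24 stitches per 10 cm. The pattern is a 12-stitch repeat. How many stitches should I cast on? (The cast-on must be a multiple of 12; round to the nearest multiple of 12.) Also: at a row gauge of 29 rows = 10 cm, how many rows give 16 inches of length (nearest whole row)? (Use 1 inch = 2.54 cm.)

Finished = 21 + 2 = 23 inches.
23 inches × 2.54 = 58.42 cm.
24/10 = 2.4 sts per cm; 58.42 × 2.4 = 140.21 sts.
Nearest multiple of 12 → 144.
16 inches = 40.64 cm; × 2.9 = 117.86 → 118 rows.

Cast on 144 stitches; work 118 rows.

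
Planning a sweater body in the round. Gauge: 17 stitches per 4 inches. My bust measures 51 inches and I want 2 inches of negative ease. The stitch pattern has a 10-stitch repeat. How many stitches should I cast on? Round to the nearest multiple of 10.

Cast on 210 stitches.

Finished = 51 − 2 = 49 inches.
17 / 4 = 4.25 sts/in.
49 × 4.25 = 208.25 sts.
Nearest multiple of 10: 210.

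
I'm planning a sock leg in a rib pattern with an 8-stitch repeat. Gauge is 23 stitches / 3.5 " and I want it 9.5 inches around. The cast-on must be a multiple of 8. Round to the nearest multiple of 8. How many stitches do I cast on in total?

64 stitches.

23 / 3.5 = 6.571 sts per inch.
9.5 × 6.571 = 62.43 sts.
Nearest multiple of 8: 64.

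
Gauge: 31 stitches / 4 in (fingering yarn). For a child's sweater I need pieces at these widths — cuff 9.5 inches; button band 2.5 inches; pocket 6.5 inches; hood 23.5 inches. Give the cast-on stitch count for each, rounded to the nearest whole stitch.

cuff 74; button band 19; pocket 50; hood 182.

Rate = 31/4 = 7.75 sts per in.
cuff: 9.5 × 7.75 = 73.62 → 74.
button band: 2.5 × 7.75 = 19.38 → 19.
pocket: 6.5 × 7.75 = 50.38 → 50.
hood: 23.5 × 7.75 = 182.12 → 182.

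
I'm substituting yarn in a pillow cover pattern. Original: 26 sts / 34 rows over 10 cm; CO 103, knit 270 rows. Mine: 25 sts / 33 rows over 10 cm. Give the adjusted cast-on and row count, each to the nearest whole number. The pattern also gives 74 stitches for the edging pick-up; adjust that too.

Stitches: 103 × 25/26 = 99.04 → 99.
Rows: 270 × 33/34 = 262.06 → 262.
edging pick-up: 74 × 25/26 = 71.15 → 71.

Cast on 99 stitches; work 262 rows; edging pick-up 71 stitches.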